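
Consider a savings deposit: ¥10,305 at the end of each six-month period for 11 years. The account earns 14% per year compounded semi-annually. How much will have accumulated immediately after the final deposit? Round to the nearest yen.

This is an ordinary annuity: 22 deposits of ¥10,305 at the end of each six-month period.
Periodic rate r = 0.14/2 per half-year; n is counted in half-years.
FV = PMT × [((1+r)^n − 1)/r] = 10,305 × [(1+r)^22 − 1] / r = ¥505,004

¥505,004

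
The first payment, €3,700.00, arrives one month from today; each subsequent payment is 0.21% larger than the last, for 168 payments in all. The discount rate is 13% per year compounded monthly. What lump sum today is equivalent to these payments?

€325,055.49

Periodic rate r = 0.13/12 per month; n is counted in months.
Growing ordinary annuity: PV = PMT₁ × [1 − ((1+g)/(1+r))^n] / (r − g) = 3,700 × [1 − ((1+0.0021)/(1+r))^168] / (r − 0.0021) = €325,055.49.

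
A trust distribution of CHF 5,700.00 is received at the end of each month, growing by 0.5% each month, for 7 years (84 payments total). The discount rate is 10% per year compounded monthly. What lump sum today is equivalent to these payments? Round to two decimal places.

Periodic rate r = 0.1/12 per month; n is counted in months.
Growing ordinary annuity: PV = PMT₁ × [1 − ((1+g)/(1+r))^n] / (r − g) = 5,700 × [1 − ((1+0.005)/(1+r))^84] / (r − 0.005) = CHF 415,211.42.

CHF 415,211.42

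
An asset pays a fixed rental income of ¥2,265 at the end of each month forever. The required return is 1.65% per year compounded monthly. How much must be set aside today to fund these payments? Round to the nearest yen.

Periodic rate r = 0.0165/12 per month.
Level perpetuity: PV = PMT / r = 2,265 / (0.0165/12) = ¥1,647,273.

¥1,647,273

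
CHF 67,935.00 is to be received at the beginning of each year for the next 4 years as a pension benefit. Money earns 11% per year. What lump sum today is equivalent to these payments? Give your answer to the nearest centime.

This is an annuity due: 4 payments of CHF 67,935.00 at the beginning of each year.
Periodic rate r = 0.11 per year.
PV = PMT × [(1 − (1+r)^−n)/r] × (1+r) = 67,935 × [1 − (1+r)^−4] / r × (1+r) = CHF 233,948.76

CHF 233,948.76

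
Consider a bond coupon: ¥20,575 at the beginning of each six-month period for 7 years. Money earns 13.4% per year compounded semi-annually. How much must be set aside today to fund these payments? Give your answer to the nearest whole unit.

¥195,496

This is an annuity due: 14 payments of ¥20,575 at the beginning of each six-month period.
Periodic rate r = 0.134/2 per half-year; n is counted in half-years.
PV = PMT × [(1 − (1+r)^−n)/r] × (1+r) = 20,575 × [1 − (1+r)^−14] / r × (1+r) = ¥195,496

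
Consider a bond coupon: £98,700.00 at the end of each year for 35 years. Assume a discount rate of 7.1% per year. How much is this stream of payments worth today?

£1,264,124.37

This is an ordinary annuity: 35 payments of £98,700.00 at the end of each year.
Periodic rate r = 0.071 per year.
PV = PMT × [(1 − (1+r)^−n)/r] = 98,700 × [1 − (1+r)^−35] / r = £1,264,124.37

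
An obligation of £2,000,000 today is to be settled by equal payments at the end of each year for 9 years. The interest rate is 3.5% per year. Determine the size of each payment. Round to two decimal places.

Level ordinary annuity; solve PV = PMT × [(1 − (1+r)^−n)/r] for PMT.
Periodic rate r = 0.035 per year.
With n = 9: PMT = 2,000,000 / ([(1 − (1+r)^−n)/r]) = £262,892.01

£262,892.01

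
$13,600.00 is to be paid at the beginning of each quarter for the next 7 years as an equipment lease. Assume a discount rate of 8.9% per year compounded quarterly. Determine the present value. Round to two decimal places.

$287,419.18

This is an annuity due: 28 payments of $13,600.00 at the beginning of each quarter.
Periodic rate r = 0.089/4 per quarter; n is counted in quarters.
PV = PMT × [(1 − (1+r)^−n)/r] × (1+r) = 13,600 × [1 − (1+r)^−28] / r × (1+r) = $287,419.18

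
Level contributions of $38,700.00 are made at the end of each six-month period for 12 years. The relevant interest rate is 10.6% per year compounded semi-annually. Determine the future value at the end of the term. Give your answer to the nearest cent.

$1,791,642.46

This is an ordinary annuity: 24 deposits of $38,700.00 at the end of each six-month period.
Periodic rate r = 0.106/2 per half-year; n is counted in half-years.
FV = PMT × [((1+r)^n − 1)/r] = 38,700 × [(1+r)^24 − 1] / r = $1,791,642.46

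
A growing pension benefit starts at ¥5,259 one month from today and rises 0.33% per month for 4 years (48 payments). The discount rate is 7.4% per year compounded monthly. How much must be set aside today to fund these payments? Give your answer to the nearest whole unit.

¥234,798

Periodic rate r = 0.074/12 per month; n is counted in months.
Growing ordinary annuity: PV = PMT₁ × [1 − ((1+g)/(1+r))^n] / (r − g) = 5,259 × [1 − ((1+0.0033)/(1+r))^48] / (r − 0.0033) = ¥234,798.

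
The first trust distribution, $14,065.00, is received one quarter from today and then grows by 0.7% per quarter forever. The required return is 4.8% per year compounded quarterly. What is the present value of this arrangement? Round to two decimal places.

$2,813,000.00

Periodic rate r = 0.048/4 per quarter.
Growing perpetuity (Gordon): PV = PMT₁ / (r − g) = 14,065 / (r − 0.007) = $2,813,000.00.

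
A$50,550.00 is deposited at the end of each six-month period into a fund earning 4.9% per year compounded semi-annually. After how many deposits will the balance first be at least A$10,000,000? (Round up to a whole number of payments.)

Periodic rate r = 0.049/2 per half-year; n is counted in half-years.
Ordinary annuity FV: 10,000,000 = 50,550 × [((1+r)^n − 1)/r].
(1+r)^n = 1 + 10,000,000 × r / 50,550, so n = ln(1 + 10,000,000·r/50,550) / ln(1+r) = 72.96.
Round up to a whole number of payments: n = 73.

73 payments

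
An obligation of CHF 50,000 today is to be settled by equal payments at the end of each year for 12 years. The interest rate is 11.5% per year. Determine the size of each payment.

CHF 7,885.71

Level ordinary annuity; solve PV = PMT × [(1 − (1+r)^−n)/r] for PMT.
Periodic rate r = 0.115 per year.
With n = 12: PMT = 50,000 / ([(1 − (1+r)^−n)/r]) = CHF 7,885.71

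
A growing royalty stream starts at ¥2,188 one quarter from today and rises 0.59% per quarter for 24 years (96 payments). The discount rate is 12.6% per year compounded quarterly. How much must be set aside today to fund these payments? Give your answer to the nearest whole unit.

Periodic rate r = 0.126/4 per quarter; n is counted in quarters.
Growing ordinary annuity: PV = PMT₁ × [1 − ((1+g)/(1+r))^n] / (r − g) = 2,188 × [1 − ((1+0.0059)/(1+r))^96] / (r − 0.0059) = ¥77,812.

¥77,812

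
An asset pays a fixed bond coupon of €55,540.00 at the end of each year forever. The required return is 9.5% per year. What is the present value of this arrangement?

Periodic rate r = 0.095 per year.
Level perpetuity: PV = PMT / r = 55,540 / (0.095) = €584,631.58.

€584,631.58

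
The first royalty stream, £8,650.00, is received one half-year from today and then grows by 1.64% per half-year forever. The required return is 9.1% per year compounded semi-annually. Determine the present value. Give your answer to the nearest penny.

Periodic rate r = 0.091/2 per half-year.
Growing perpetuity (Gordon): PV = PMT₁ / (r − g) = 8,650 / (r − 0.0164) = £297,250.86.

£297,250.86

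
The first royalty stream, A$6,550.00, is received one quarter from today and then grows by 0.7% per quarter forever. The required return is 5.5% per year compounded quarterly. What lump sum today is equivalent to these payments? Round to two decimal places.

Periodic rate r = 0.055/4 per quarter.
Growing perpetuity (Gordon): PV = PMT₁ / (r − g) = 6,550 / (r − 0.007) = A$970,370.37.

A$970,370.37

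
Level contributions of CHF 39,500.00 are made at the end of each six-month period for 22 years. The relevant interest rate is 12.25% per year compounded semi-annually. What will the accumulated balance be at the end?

CHF 8,175,129.67

This is an ordinary annuity: 44 deposits of CHF 39,500.00 at the end of each six-month period.
Periodic rate r = 0.1225/2 per half-year; n is counted in half-years.
FV = PMT × [((1+r)^n − 1)/r] = 39,500 × [(1+r)^44 − 1] / r = CHF 8,175,129.67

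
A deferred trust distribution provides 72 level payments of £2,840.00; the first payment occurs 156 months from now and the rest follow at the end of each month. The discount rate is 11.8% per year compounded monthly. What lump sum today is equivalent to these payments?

Ordinary annuity of 72 payments, first payment at period 156.
Periodic rate r = 0.118/12 per month; n is counted in months.
The ordinary-annuity PV formula values the stream one period before the first payment (period 155); discount that back 155 periods:
PV₀ = 2,840 × [1 − (1+r)^−72] / r × (1+r)^−155 = £32,046.20

£32,046.20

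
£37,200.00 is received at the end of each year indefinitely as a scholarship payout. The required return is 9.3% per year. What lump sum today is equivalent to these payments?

£400,000.00

Periodic rate r = 0.093 per year.
Level perpetuity: PV = PMT / r = 37,200 / (0.093) = £400,000.00.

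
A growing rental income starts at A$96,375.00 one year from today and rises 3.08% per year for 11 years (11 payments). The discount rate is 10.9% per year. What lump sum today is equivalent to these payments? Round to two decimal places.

A$681,064.65

Periodic rate r = 0.109 per year.
Growing ordinary annuity: PV = PMT₁ × [1 − ((1+g)/(1+r))^n] / (r − g) = 96,375 × [1 − ((1+0.0308)/(1+r))^11] / (r − 0.0308) = A$681,064.65.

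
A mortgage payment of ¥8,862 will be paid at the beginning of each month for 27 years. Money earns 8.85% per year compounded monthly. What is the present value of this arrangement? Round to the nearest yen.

This is an annuity due: 324 payments of ¥8,862 at the beginning of each month.
Periodic rate r = 0.0885/12 per month; n is counted in months.
PV = PMT × [(1 − (1+r)^−n)/r] × (1+r) = 8,862 × [1 − (1+r)^−324] / r × (1+r) = ¥1,098,540

¥1,098,540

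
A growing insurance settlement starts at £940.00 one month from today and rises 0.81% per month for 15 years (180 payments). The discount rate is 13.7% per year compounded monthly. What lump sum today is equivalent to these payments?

£126,504.56

Periodic rate r = 0.137/12 per month; n is counted in months.
Growing ordinary annuity: PV = PMT₁ × [1 − ((1+g)/(1+r))^n] / (r − g) = 940 × [1 − ((1+0.0081)/(1+r))^180] / (r − 0.0081) = £126,504.56.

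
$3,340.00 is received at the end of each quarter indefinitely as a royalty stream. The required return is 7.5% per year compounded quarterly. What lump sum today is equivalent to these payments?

$178,133.33

Periodic rate r = 0.075/4 per quarter.
Level perpetuity: PV = PMT / r = 3,340 / (0.075/4) = $178,133.33.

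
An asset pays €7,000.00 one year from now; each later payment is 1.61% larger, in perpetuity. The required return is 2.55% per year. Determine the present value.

€744,680.85

Periodic rate r = 0.0255 per year.
Growing perpetuity (Gordon): PV = PMT₁ / (r − g) = 7,000 / (r − 0.0161) = €744,680.85.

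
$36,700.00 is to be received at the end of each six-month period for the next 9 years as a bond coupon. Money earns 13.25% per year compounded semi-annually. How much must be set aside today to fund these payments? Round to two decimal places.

This is an ordinary annuity: 18 payments of $36,700.00 at the end of each six-month period.
Periodic rate r = 0.1325/2 per half-year; n is counted in half-years.
PV = PMT × [(1 − (1+r)^−n)/r] = 36,700 × [1 − (1+r)^−18] / r = $379,373.06

$379,373.06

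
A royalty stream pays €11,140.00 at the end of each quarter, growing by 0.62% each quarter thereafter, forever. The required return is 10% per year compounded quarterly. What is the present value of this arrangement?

Periodic rate r = 0.1/4 per quarter.
Growing perpetuity (Gordon): PV = PMT₁ / (r − g) = 11,140 / (r − 0.0062) = €592,553.19.

€592,553.19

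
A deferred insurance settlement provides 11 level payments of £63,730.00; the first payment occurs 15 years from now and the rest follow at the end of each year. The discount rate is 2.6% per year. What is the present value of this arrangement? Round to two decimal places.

Ordinary annuity of 11 payments, first payment at period 15.
Periodic rate r = 0.026 per year.
The ordinary-annuity PV formula values the stream one period before the first payment (period 14); discount that back 14 periods:
PV₀ = 63,730 × [1 − (1+r)^−11] / r × (1+r)^−14 = £420,938.91

£420,938.91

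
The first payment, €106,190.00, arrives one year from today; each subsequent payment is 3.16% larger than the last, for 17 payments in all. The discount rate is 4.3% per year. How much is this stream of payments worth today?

€1,587,426.85

Periodic rate r = 0.043 per year.
Growing ordinary annuity: PV = PMT₁ × [1 − ((1+g)/(1+r))^n] / (r − g) = 106,190 × [1 − ((1+0.0316)/(1+r))^17] / (r − 0.0316) = €1,587,426.85.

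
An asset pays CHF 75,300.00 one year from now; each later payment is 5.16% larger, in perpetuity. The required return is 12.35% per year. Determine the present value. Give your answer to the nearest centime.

CHF 1,047,287.90

Periodic rate r = 0.1235 per year.
Growing perpetuity (Gordon): PV = PMT₁ / (r − g) = 75,300 / (r − 0.0516) = CHF 1,047,287.90.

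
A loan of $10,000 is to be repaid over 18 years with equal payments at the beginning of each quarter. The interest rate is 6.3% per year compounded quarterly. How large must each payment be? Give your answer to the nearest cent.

Level annuity due; solve PV = PMT × [(1 − (1+r)^−n)/r] × (1+r) for PMT.
Periodic rate r = 0.063/4 per quarter; n is counted in quarters.
With n = 72: PMT = 10,000 / ([(1 − (1+r)^−n)/r] × (1+r)) = $229.58

$229.58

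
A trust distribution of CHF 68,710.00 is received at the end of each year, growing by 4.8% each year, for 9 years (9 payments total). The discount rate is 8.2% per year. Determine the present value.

Periodic rate r = 0.082 per year.
Growing ordinary annuity: PV = PMT₁ × [1 − ((1+g)/(1+r))^n] / (r − g) = 68,710 × [1 − ((1+0.048)/(1+r))^9] / (r − 0.048) = CHF 504,714.69.

CHF 504,714.69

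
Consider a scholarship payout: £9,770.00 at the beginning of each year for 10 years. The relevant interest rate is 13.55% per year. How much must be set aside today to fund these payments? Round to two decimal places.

This is an annuity due: 10 payments of £9,770.00 at the beginning of each year.
Periodic rate r = 0.1355 per year.
PV = PMT × [(1 − (1+r)^−n)/r] × (1+r) = 9,770 × [1 − (1+r)^−10] / r × (1+r) = £58,897.50

£58,897.50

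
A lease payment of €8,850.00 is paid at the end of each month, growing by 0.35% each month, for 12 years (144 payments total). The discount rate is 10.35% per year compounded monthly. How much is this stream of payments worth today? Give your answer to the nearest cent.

€897,607.37

Periodic rate r = 0.1035/12 per month; n is counted in months.
Growing ordinary annuity: PV = PMT₁ × [1 − ((1+g)/(1+r))^n] / (r − g) = 8,850 × [1 − ((1+0.0035)/(1+r))^144] / (r − 0.0035) = €897,607.37.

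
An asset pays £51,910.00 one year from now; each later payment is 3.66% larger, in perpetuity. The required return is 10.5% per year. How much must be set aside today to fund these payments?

Periodic rate r = 0.105 per year.
Growing perpetuity (Gordon): PV = PMT₁ / (r − g) = 51,910 / (r − 0.0366) = £758,918.13.

£758,918.13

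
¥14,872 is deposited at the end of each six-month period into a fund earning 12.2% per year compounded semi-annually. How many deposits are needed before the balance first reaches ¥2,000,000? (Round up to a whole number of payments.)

38 payments

Periodic rate r = 0.122/2 per half-year; n is counted in half-years.
Ordinary annuity FV: 2,000,000 = 14,872 × [((1+r)^n − 1)/r].
(1+r)^n = 1 + 2,000,000 × r / 14,872, so n = ln(1 + 2,000,000·r/14,872) / ln(1+r) = 37.49.
Round up to a whole number of payments: n = 38.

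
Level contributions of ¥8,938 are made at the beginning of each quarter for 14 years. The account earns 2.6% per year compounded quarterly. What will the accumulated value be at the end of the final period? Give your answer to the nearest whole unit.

¥605,341

This is an annuity due: 56 deposits of ¥8,938 at the beginning of each quarter.
Periodic rate r = 0.026/4 per quarter; n is counted in quarters.
FV = PMT × [((1+r)^n − 1)/r] × (1+r) = 8,938 × [(1+r)^56 − 1] / r × (1+r) = ¥605,341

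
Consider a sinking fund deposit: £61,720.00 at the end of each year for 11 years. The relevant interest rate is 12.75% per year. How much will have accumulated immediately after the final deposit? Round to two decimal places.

This is an ordinary annuity: 11 deposits of £61,720.00 at the end of each year.
Periodic rate r = 0.1275 per year.
FV = PMT × [((1+r)^n − 1)/r] = 61,720 × [(1+r)^11 − 1] / r = £1,328,086.78

£1,328,086.78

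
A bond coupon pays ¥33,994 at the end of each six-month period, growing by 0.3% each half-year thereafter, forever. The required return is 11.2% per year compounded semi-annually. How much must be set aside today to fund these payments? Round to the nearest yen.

¥641,396

Periodic rate r = 0.112/2 per half-year.
Growing perpetuity (Gordon): PV = PMT₁ / (r − g) = 33,994 / (r − 0.003) = ¥641,396.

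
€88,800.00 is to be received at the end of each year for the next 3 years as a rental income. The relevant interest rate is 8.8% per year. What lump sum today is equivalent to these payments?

€225,582.60

This is an ordinary annuity: 3 payments of €88,800.00 at the end of each year.
Periodic rate r = 0.088 per year.
PV = PMT × [(1 − (1+r)^−n)/r] = 88,800 × [1 − (1+r)^−3] / r = €225,582.60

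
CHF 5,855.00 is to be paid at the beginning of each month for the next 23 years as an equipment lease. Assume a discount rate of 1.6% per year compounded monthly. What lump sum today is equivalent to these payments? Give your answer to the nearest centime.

This is an annuity due: 276 payments of CHF 5,855.00 at the beginning of each month.
Periodic rate r = 0.016/12 per month; n is counted in months.
PV = PMT × [(1 − (1+r)^−n)/r] × (1+r) = 5,855 × [1 − (1+r)^−276] / r × (1+r) = CHF 1,353,047.03

CHF 1,353,047.03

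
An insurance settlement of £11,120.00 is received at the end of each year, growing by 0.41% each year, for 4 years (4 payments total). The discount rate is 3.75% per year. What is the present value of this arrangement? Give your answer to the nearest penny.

£40,846.10

Periodic rate r = 0.0375 per year.
Growing ordinary annuity: PV = PMT₁ × [1 − ((1+g)/(1+r))^n] / (r − g) = 11,120 × [1 − ((1+0.0041)/(1+r))^4] / (r − 0.0041) = £40,846.10.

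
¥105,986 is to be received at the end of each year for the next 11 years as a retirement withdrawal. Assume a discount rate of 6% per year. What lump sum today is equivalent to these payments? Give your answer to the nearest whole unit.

¥835,898

This is an ordinary annuity: 11 payments of ¥105,986 at the end of each year.
Periodic rate r = 0.06 per year.
PV = PMT × [(1 − (1+r)^−n)/r] = 105,986 × [1 − (1+r)^−11] / r = ¥835,898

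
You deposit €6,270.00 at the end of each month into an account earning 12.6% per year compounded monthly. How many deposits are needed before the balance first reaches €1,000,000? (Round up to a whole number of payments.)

95 payments

Periodic rate r = 0.126/12 per month; n is counted in months.
Ordinary annuity FV: 1,000,000 = 6,270 × [((1+r)^n − 1)/r].
(1+r)^n = 1 + 1,000,000 × r / 6,270, so n = ln(1 + 1,000,000·r/6,270) / ln(1+r) = 94.19.
Round up to a whole number of payments: n = 95.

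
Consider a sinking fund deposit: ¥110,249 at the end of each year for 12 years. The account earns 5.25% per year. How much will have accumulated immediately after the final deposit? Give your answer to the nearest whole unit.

This is an ordinary annuity: 12 deposits of ¥110,249 at the end of each year.
Periodic rate r = 0.0525 per year.
FV = PMT × [((1+r)^n − 1)/r] = 110,249 × [(1+r)^12 − 1] / r = ¥1,780,456

¥1,780,456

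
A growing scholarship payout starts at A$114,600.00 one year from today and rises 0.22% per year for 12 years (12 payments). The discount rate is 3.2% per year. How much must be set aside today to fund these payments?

Periodic rate r = 0.032 per year.
Growing ordinary annuity: PV = PMT₁ × [1 − ((1+g)/(1+r))^n] / (r − g) = 114,600 × [1 − ((1+0.0022)/(1+r))^12] / (r − 0.0022) = A$1,140,030.25.

A$1,140,030.25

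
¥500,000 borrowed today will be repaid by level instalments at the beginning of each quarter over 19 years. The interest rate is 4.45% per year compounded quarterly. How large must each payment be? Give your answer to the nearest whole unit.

¥9,674

Level annuity due; solve PV = PMT × [(1 − (1+r)^−n)/r] × (1+r) for PMT.
Periodic rate r = 0.0445/4 per quarter; n is counted in quarters.
With n = 76: PMT = 500,000 / ([(1 − (1+r)^−n)/r] × (1+r)) = ¥9,674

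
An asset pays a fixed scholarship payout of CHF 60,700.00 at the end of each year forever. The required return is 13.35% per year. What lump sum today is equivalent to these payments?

CHF 454,681.65

Periodic rate r = 0.1335 per year.
Level perpetuity: PV = PMT / r = 60,700 / (0.1335) = CHF 454,681.65.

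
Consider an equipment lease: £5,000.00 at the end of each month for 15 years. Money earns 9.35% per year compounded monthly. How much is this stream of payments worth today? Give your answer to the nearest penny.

This is an ordinary annuity: 180 payments of £5,000.00 at the end of each month.
Periodic rate r = 0.0935/12 per month; n is counted in months.
PV = PMT × [(1 − (1+r)^−n)/r] = 5,000 × [1 − (1+r)^−180] / r = £483,001.95

£483,001.95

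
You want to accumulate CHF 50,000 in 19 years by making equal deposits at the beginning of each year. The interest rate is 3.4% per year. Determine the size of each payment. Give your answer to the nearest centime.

CHF 1,852.48

Level annuity due; solve FV = PMT × [((1+r)^n − 1)/r] × (1+r) for PMT.
Periodic rate r = 0.034 per year.
With n = 19: PMT = 50,000 / ([((1+r)^n − 1)/r] × (1+r)) = CHF 1,852.48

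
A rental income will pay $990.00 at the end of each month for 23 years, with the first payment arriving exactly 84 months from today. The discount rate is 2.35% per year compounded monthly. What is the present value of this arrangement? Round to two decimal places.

Ordinary annuity of 276 payments, first payment at period 84.
Periodic rate r = 0.0235/12 per month; n is counted in months.
The ordinary-annuity PV formula values the stream one period before the first payment (period 83); discount that back 83 periods:
PV₀ = 990 × [1 − (1+r)^−276] / r × (1+r)^−83 = $179,311.24

$179,311.24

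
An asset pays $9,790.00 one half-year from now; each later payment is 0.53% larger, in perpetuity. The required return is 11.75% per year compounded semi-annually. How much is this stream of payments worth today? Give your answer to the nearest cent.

$183,161.83

Periodic rate r = 0.1175/2 per half-year.
Growing perpetuity (Gordon): PV = PMT₁ / (r − g) = 9,790 / (r − 0.0053) = $183,161.83.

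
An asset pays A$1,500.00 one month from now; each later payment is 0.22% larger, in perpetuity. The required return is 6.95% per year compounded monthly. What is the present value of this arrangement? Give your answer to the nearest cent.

A$417,633.41

Periodic rate r = 0.0695/12 per month.
Growing perpetuity (Gordon): PV = PMT₁ / (r − g) = 1,500 / (r − 0.0022) = A$417,633.41.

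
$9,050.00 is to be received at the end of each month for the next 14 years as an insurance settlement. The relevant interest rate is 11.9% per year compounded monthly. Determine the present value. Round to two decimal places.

$738,699.97

This is an ordinary annuity: 168 payments of $9,050.00 at the end of each month.
Periodic rate r = 0.119/12 per month; n is counted in months.
PV = PMT × [(1 − (1+r)^−n)/r] = 9,050 × [1 − (1+r)^−168] / r = $738,699.97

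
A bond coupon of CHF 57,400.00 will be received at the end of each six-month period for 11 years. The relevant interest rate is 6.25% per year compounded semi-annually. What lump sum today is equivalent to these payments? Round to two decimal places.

CHF 903,428.11

This is an ordinary annuity: 22 payments of CHF 57,400.00 at the end of each six-month period.
Periodic rate r = 0.0625/2 per half-year; n is counted in half-years.
PV = PMT × [(1 − (1+r)^−n)/r] = 57,400 × [1 − (1+r)^−22] / r = CHF 903,428.11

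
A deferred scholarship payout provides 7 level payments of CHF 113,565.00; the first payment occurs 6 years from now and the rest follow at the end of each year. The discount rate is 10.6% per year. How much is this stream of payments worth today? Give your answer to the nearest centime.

Ordinary annuity of 7 payments, first payment at period 6.
Periodic rate r = 0.106 per year.
The ordinary-annuity PV formula values the stream one period before the first payment (period 5); discount that back 5 periods:
PV₀ = 113,565 × [1 − (1+r)^−7] / r × (1+r)^−5 = CHF 327,586.54

CHF 327,586.54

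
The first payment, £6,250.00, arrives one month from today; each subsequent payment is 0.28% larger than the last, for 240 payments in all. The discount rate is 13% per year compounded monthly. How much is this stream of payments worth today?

Periodic rate r = 0.13/12 per month; n is counted in months.
Growing ordinary annuity: PV = PMT₁ × [1 − ((1+g)/(1+r))^n] / (r − g) = 6,250 × [1 − ((1+0.0028)/(1+r))^240] / (r − 0.0028) = £663,370.16.

£663,370.16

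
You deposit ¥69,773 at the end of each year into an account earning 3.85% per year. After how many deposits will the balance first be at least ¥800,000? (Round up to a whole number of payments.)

Periodic rate r = 0.0385 per year.
Ordinary annuity FV: 800,000 = 69,773 × [((1+r)^n − 1)/r].
(1+r)^n = 1 + 800,000 × r / 69,773, so n = ln(1 + 800,000·r/69,773) / ln(1+r) = 9.68.
Round up to a whole number of payments: n = 10.

10 payments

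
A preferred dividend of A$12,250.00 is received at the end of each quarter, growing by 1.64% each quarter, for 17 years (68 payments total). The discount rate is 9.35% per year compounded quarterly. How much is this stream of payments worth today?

A$653,154.63

Periodic rate r = 0.0935/4 per quarter; n is counted in quarters.
Growing ordinary annuity: PV = PMT₁ × [1 − ((1+g)/(1+r))^n] / (r − g) = 12,250 × [1 − ((1+0.0164)/(1+r))^68] / (r − 0.0164) = A$653,154.63.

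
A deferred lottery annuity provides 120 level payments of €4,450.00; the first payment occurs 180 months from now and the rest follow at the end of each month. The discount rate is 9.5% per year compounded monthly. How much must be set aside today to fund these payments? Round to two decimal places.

Ordinary annuity of 120 payments, first payment at period 180.
Periodic rate r = 0.095/12 per month; n is counted in months.
The ordinary-annuity PV formula values the stream one period before the first payment (period 179); discount that back 179 periods:
PV₀ = 4,450 × [1 − (1+r)^−120] / r × (1+r)^−179 = €83,835.08

€83,835.08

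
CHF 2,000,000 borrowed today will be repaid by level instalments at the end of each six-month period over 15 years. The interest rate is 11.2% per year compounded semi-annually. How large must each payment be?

Level ordinary annuity; solve PV = PMT × [(1 − (1+r)^−n)/r] for PMT.
Periodic rate r = 0.112/2 per half-year; n is counted in half-years.
With n = 30: PMT = 2,000,000 / ([(1 − (1+r)^−n)/r]) = CHF 139,134.15

CHF 139,134.15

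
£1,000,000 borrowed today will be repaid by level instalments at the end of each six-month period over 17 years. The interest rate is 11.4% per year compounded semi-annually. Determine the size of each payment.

£67,206.08

Level ordinary annuity; solve PV = PMT × [(1 − (1+r)^−n)/r] for PMT.
Periodic rate r = 0.114/2 per half-year; n is counted in half-years.
With n = 34: PMT = 1,000,000 / ([(1 − (1+r)^−n)/r]) = £67,206.08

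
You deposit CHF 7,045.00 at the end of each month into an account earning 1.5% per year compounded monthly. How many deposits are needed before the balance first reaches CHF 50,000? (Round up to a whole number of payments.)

8 payments

Periodic rate r = 0.015/12 per month; n is counted in months.
Ordinary annuity FV: 50,000 = 7,045 × [((1+r)^n − 1)/r].
(1+r)^n = 1 + 50,000 × r / 7,045, so n = ln(1 + 50,000·r/7,045) / ln(1+r) = 7.07.
Round up to a whole number of payments: n = 8.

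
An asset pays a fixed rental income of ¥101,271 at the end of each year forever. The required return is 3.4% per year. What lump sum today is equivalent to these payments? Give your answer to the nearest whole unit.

Periodic rate r = 0.034 per year.
Level perpetuity: PV = PMT / r = 101,271 / (0.034) = ¥2,978,559.

¥2,978,559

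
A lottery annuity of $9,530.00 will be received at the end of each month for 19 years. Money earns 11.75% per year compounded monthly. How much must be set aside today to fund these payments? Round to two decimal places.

This is an ordinary annuity: 228 payments of $9,530.00 at the end of each month.
Periodic rate r = 0.1175/12 per month; n is counted in months.
PV = PMT × [(1 − (1+r)^−n)/r] = 9,530 × [1 − (1+r)^−228] / r = $867,743.20

$867,743.20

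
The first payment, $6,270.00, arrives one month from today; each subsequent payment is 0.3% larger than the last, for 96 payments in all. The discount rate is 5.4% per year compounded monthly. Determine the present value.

$558,641.61

Periodic rate r = 0.054/12 per month; n is counted in months.
Growing ordinary annuity: PV = PMT₁ × [1 − ((1+g)/(1+r))^n] / (r − g) = 6,270 × [1 − ((1+0.003)/(1+r))^96] / (r − 0.003) = $558,641.61.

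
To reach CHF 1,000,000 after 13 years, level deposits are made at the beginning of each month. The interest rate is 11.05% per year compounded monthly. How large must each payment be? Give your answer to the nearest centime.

CHF 2,870.73

Level annuity due; solve FV = PMT × [((1+r)^n − 1)/r] × (1+r) for PMT.
Periodic rate r = 0.1105/12 per month; n is counted in months.
With n = 156: PMT = 1,000,000 / ([((1+r)^n − 1)/r] × (1+r)) = CHF 2,870.73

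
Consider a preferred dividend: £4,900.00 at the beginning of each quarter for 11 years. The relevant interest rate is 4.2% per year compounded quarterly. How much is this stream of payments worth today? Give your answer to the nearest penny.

This is an annuity due: 44 payments of £4,900.00 at the beginning of each quarter.
Periodic rate r = 0.042/4 per quarter; n is counted in quarters.
PV = PMT × [(1 − (1+r)^−n)/r] × (1+r) = 4,900 × [1 − (1+r)^−44] / r × (1+r) = £173,752.66

£173,752.66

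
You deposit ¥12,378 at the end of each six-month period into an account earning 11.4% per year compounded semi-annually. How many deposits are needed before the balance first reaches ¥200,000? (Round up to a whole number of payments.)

12 payments

Periodic rate r = 0.114/2 per half-year; n is counted in half-years.
Ordinary annuity FV: 200,000 = 12,378 × [((1+r)^n − 1)/r].
(1+r)^n = 1 + 200,000 × r / 12,378, so n = ln(1 + 200,000·r/12,378) / ln(1+r) = 11.78.
Round up to a whole number of payments: n = 12.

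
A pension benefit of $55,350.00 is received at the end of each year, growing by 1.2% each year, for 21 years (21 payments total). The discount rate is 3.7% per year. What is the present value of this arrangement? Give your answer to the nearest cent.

Periodic rate r = 0.037 per year.
Growing ordinary annuity: PV = PMT₁ × [1 − ((1+g)/(1+r))^n] / (r − g) = 55,350 × [1 − ((1+0.012)/(1+r))^21] / (r − 0.012) = $887,783.29.

$887,783.29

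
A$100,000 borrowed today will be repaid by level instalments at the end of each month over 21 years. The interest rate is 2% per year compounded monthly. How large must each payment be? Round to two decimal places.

Level ordinary annuity; solve PV = PMT × [(1 − (1+r)^−n)/r] for PMT.
Periodic rate r = 0.02/12 per month; n is counted in months.
With n = 252: PMT = 100,000 / ([(1 − (1+r)^−n)/r]) = A$486.30

A$486.30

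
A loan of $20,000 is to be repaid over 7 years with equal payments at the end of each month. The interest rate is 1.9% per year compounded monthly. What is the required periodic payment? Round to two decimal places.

$254.47

Level ordinary annuity; solve PV = PMT × [(1 − (1+r)^−n)/r] for PMT.
Periodic rate r = 0.019/12 per month; n is counted in months.
With n = 84: PMT = 20,000 / ([(1 − (1+r)^−n)/r]) = $254.47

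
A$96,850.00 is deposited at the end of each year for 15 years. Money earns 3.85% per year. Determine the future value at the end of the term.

A$1,917,810.40

This is an ordinary annuity: 15 deposits of A$96,850.00 at the end of each year.
Periodic rate r = 0.0385 per year.
FV = PMT × [((1+r)^n − 1)/r] = 96,850 × [(1+r)^15 − 1] / r = A$1,917,810.40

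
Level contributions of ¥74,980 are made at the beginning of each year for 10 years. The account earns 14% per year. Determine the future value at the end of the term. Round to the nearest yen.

This is an annuity due: 10 deposits of ¥74,980 at the beginning of each year.
Periodic rate r = 0.14 per year.
FV = PMT × [((1+r)^n − 1)/r] × (1+r) = 74,980 × [(1+r)^10 − 1] / r × (1+r) = ¥1,652,898

¥1,652,898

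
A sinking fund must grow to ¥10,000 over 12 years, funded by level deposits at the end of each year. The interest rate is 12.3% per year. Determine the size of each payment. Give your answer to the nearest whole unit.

Level ordinary annuity; solve FV = PMT × [((1+r)^n − 1)/r] for PMT.
Periodic rate r = 0.123 per year.
With n = 12: PMT = 10,000 / ([((1+r)^n − 1)/r]) = ¥407

¥407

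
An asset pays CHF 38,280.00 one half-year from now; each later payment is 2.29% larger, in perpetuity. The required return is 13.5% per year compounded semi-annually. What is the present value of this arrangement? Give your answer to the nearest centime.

CHF 858,295.96

Periodic rate r = 0.135/2 per half-year.
Growing perpetuity (Gordon): PV = PMT₁ / (r − g) = 38,280 / (r − 0.0229) = CHF 858,295.96.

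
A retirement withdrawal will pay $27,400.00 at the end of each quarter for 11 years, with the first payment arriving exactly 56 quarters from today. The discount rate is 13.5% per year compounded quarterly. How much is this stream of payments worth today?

Ordinary annuity of 44 payments, first payment at period 56.
Periodic rate r = 0.135/4 per quarter; n is counted in quarters.
The ordinary-annuity PV formula values the stream one period before the first payment (period 55); discount that back 55 periods:
PV₀ = 27,400 × [1 − (1+r)^−44] / r × (1+r)^−55 = $100,441.93

$100,441.93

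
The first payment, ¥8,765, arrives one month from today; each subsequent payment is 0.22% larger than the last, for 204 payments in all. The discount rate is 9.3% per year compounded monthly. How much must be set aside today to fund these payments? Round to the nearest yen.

¥1,067,381

Periodic rate r = 0.093/12 per month; n is counted in months.
Growing ordinary annuity: PV = PMT₁ × [1 − ((1+g)/(1+r))^n] / (r − g) = 8,765 × [1 − ((1+0.0022)/(1+r))^204] / (r − 0.0022) = ¥1,067,381.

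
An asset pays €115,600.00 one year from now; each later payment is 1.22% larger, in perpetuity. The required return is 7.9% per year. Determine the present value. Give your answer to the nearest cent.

Periodic rate r = 0.079 per year.
Growing perpetuity (Gordon): PV = PMT₁ / (r − g) = 115,600 / (r − 0.0122) = €1,730,538.92.

€1,730,538.92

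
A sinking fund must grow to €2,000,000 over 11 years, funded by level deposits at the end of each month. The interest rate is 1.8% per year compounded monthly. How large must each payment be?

Level ordinary annuity; solve FV = PMT × [((1+r)^n − 1)/r] for PMT.
Periodic rate r = 0.018/12 per month; n is counted in months.
With n = 132: PMT = 2,000,000 / ([((1+r)^n − 1)/r]) = €13,712.31

€13,712.31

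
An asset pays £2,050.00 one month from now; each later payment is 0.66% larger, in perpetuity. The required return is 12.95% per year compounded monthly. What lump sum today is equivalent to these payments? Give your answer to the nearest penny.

£489,065.61

Periodic rate r = 0.1295/12 per month.
Growing perpetuity (Gordon): PV = PMT₁ / (r − g) = 2,050 / (r − 0.0066) = £489,065.61.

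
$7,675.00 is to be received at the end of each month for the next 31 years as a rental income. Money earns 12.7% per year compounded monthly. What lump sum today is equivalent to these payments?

$710,755.00

This is an ordinary annuity: 372 payments of $7,675.00 at the end of each month.
Periodic rate r = 0.127/12 per month; n is counted in months.
PV = PMT × [(1 − (1+r)^−n)/r] = 7,675 × [1 − (1+r)^−372] / r = $710,755.00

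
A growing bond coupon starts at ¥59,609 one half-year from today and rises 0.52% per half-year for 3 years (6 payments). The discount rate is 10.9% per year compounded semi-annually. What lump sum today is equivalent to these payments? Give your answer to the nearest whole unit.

Periodic rate r = 0.109/2 per half-year; n is counted in half-years.
Growing ordinary annuity: PV = PMT₁ × [1 − ((1+g)/(1+r))^n] / (r − g) = 59,609 × [1 − ((1+0.0052)/(1+r))^6] / (r − 0.0052) = ¥301,913.

¥301,913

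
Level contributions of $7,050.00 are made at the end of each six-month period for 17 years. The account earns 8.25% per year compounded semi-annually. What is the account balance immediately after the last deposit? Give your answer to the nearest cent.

$504,606.93

This is an ordinary annuity: 34 deposits of $7,050.00 at the end of each six-month period.
Periodic rate r = 0.0825/2 per half-year; n is counted in half-years.
FV = PMT × [((1+r)^n − 1)/r] = 7,050 × [(1+r)^34 − 1] / r = $504,606.93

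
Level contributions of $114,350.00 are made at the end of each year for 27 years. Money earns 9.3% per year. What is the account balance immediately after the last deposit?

This is an ordinary annuity: 27 deposits of $114,350.00 at the end of each year.
Periodic rate r = 0.093 per year.
FV = PMT × [((1+r)^n − 1)/r] = 114,350 × [(1+r)^27 − 1] / r = $12,337,860.22

$12,337,860.22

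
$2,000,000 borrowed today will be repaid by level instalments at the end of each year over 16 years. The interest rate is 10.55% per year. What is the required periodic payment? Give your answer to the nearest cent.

$264,059.30

Level ordinary annuity; solve PV = PMT × [(1 − (1+r)^−n)/r] for PMT.
Periodic rate r = 0.1055 per year.
With n = 16: PMT = 2,000,000 / ([(1 − (1+r)^−n)/r]) = $264,059.30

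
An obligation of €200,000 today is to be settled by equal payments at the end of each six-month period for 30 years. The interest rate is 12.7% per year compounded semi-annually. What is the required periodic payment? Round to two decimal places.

€13,023.96

Level ordinary annuity; solve PV = PMT × [(1 − (1+r)^−n)/r] for PMT.
Periodic rate r = 0.127/2 per half-year; n is counted in half-years.
With n = 60: PMT = 200,000 / ([(1 − (1+r)^−n)/r]) = €13,023.96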